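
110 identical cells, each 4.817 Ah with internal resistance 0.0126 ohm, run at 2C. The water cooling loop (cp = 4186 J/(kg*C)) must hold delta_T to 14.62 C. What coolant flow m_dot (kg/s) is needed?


Step 1: I = 2 * 4.817 = 9.634 A
Step 2: Q_cell = I^2 * R = 9.634^2 * 0.0126 = 1.1695 W
Step 3: Q_total = 110 * 1.1695 = 128.65 W
Step 4: m_dot = Q_total / (cp * dT) = 128.65 / (4186 * 14.62) = 0.002102 kg/s

0.002102 kg/s


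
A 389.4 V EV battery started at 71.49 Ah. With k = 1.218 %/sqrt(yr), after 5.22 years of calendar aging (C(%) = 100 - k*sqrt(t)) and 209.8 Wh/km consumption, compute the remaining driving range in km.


Step 1: capacity retention = 100 - 1.218 * sqrt(5.22) = 100 - 1.218 * 2.2847 = 97.217%
Step 2: C_now = 71.49 * 97.217/100 = 69.5 Ah
Step 3: E_pack = V * C_now = 389.4 * 69.5 = 27063 Wh
Step 4: range = E_pack / consumption = 27063 / 209.8 = 129.0 km

129.0 km


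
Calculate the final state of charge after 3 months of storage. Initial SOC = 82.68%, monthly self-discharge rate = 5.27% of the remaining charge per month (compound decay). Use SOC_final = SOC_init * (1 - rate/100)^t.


Monthly retention factor = 1 - 5.27/100 = 0.9473
Over 3 months: factor^3 = 0.85009
SOC_final = 82.68 * 0.85009 = 70.29%

70.29%


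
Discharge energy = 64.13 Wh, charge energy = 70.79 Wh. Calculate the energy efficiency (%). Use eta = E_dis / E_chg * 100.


eta_e = E_dis / E_chg * 100 = 64.13 / 70.79 * 100 = 90.59%

90.59%


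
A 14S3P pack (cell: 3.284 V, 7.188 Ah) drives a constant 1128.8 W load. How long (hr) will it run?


Step 1: E_pack = Ns * V_cell * Np * C_cell = 14 * 3.284 * 3 * 7.188 = 991.43 Wh
Step 2: t = E_pack / P = 991.43 / 1128.8 = 0.8783 hr

0.8783 hr


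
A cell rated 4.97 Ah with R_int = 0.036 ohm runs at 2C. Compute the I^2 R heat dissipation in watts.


Step 1: I = C_rate * capacity = 2 * 4.97 = 9.94 A
Step 2: Q = I^2 * R = 9.94^2 * 0.036 = 98.804 * 0.036 = 3.557 W

3.557 W


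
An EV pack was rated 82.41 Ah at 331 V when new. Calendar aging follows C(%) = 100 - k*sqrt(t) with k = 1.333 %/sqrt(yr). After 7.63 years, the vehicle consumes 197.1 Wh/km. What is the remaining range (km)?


Step 1: capacity retention = 100 - 1.333 * sqrt(7.63) = 100 - 1.333 * 2.7622 = 96.318%
Step 2: C_now = 82.41 * 96.318/100 = 79.376 Ah
Step 3: E_pack = V * C_now = 331 * 79.376 = 26273 Wh
Step 4: range = E_pack / consumption = 26273 / 197.1 = 133.3 km

133.3 km


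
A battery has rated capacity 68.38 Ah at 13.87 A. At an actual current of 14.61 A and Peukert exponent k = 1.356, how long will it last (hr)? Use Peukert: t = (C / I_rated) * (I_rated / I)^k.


t_rated = C / I_rated = 68.38 / 13.87 = 4.9301 hr
(I_rated/I)^k = (0.94935)^1.356 = 0.93194
t = t_rated * (I_rated/I)^k = 4.9301 * 0.93194 = 4.595 hr

4.595 hr


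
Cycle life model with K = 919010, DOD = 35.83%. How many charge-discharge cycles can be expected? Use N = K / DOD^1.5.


Step 1: DOD^1.5 = 35.83^1.5 = 214.47
Step 2: N = 919010 / 214.47 = 4285 cycles

4285 cycles


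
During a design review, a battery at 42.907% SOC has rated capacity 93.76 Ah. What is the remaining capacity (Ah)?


remaining = SOC / 100 * total = 42.907 / 100 * 93.76 = 40.23 Ah

40.23 Ah


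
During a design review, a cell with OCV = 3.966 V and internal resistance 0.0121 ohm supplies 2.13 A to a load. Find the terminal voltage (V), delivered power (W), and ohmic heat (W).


Step 1: V_terminal = OCV - I*R = 3.966 - 2.13 * 0.0121 = 3.9402 V
Step 2: P_out = V_terminal * I = 3.9402 * 2.13 = 8.393 W
Step 3: Q = I^2 * R = 2.13^2 * 0.0121 = 0.05490 W

V=3.9402 V, P=8.393 W, Q=0.05490 W


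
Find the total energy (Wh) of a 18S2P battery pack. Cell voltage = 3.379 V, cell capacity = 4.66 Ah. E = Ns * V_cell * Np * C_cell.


E = Ns * Vcell * Np * Ccell = 18 * 3.379 * 2 * 4.66 = 566.9 Wh

566.9 Wh


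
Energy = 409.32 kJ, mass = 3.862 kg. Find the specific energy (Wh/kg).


Convert: E = 409.32 kJ = 113.7 Wh
ED = E / m = 113.7 / 3.862 = 29.44 Wh/kg

29.44 Wh/kg


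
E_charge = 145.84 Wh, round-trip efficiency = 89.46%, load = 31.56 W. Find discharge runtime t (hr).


Step 1: E_discharge = eta/100 * E_charge = 89.46/100 * 145.84 = 130.47 Wh
Step 2: t = E_discharge / P = 130.47 / 31.56 = 4.134 hr

4.134 hr


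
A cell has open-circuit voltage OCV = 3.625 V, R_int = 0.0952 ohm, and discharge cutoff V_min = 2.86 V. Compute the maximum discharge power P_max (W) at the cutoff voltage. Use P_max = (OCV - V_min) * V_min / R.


dV = OCV - V_min = 0.765 V (so I_max = dV / R)
P_max = dV * V_min / R = 0.765 * 2.86 / 0.0952 = 22.98 W

22.98 W


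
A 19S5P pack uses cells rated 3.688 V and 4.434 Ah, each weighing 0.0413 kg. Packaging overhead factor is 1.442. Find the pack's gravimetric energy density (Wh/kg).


Step 1: V_pack = 19 * 3.688 = 70.072 V
Step 2: C_pack = 5 * 4.434 = 22.17 Ah
Step 3: E_pack = V_pack * C_pack = 70.072 * 22.17 = 1553.5 Wh
Step 4: m_pack = 19 * 5 * 0.0413 * 1.442 = 5.6577 kg
Step 5: ED = E_pack / m_pack = 1553.5 / 5.6577 = 274.6 Wh/kg

274.6 Wh/kg


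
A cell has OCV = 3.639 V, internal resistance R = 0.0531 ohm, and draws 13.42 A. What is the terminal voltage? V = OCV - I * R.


V = OCV - I*R = 3.639 - 13.42 * 0.0531 = 2.926 V

2.926 V


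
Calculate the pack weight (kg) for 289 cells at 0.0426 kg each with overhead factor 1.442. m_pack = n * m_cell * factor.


m_pack = n * m_cell * overhead = 289 * 0.0426 * 1.442 = 17.75 kg

17.75 kg


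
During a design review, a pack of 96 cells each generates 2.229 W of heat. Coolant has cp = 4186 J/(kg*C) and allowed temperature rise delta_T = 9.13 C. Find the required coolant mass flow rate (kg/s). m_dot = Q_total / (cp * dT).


Q_total = 96 * 2.229 = 213.98 W
m_dot = Q_total / (cp * dT) = 213.98 / (4186 * 9.13) = 0.005599 kg/s

0.005599 kg/s


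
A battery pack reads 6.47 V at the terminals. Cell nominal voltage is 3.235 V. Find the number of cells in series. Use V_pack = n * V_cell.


Rearranging: n = V_pack / V_cell = 6.47 / 3.235 = 2 cells

2


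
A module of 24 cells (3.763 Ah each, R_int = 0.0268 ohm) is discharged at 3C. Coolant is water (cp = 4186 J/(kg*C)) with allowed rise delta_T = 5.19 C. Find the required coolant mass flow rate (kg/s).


Step 1: I = 3 * 3.763 = 11.289 A
Step 2: Q_cell = I^2 * R = 11.289^2 * 0.0268 = 3.4154 W
Step 3: Q_total = 24 * 3.4154 = 81.97 W
Step 4: m_dot = Q_total / (cp * dT) = 81.97 / (4186 * 5.19) = 0.003773 kg/s

0.003773 kg/s


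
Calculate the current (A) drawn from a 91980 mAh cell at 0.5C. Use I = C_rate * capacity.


Convert: capacity = 91980 mAh = 91.98 Ah
I = C_rate * capacity = 0.5 * 91.98 = 45.99 A

45.99 A


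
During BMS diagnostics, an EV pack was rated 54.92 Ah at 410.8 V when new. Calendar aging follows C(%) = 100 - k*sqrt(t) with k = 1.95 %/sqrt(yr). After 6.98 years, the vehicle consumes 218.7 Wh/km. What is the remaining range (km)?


Step 1: capacity retention = 100 - 1.95 * sqrt(6.98) = 100 - 1.95 * 2.642 = 94.848%
Step 2: C_now = 54.92 * 94.848/100 = 52.091 Ah
Step 3: E_pack = V * C_now = 410.8 * 52.091 = 21399 Wh
Step 4: range = E_pack / consumption = 21399 / 218.7 = 97.85 km

97.85 km


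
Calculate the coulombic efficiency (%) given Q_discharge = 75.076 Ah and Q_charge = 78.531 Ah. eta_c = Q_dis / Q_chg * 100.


Coulombic efficiency = 75.076/78.531 * 100% = 95.60%

95.60%


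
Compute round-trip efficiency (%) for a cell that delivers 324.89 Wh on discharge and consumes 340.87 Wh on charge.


Round-trip efficiency = 324.89/340.87 * 100% = 95.31%

95.31%


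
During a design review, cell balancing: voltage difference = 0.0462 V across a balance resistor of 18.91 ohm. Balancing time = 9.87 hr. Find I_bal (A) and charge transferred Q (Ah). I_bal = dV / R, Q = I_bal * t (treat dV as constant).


First, Ohm's law: I_bal = 0.0462 V / 18.91 ohm = 0.0024432 A
Then Q = I * t = 0.0024432 A * 9.87 hr = 0.02411 Ah

I=0.0024432 A, Q=0.02411 Ah


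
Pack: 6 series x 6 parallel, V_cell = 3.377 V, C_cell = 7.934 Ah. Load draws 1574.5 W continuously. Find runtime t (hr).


Step 1: E_pack = Ns * V_cell * Np * C_cell = 6 * 3.377 * 6 * 7.934 = 964.55 Wh
Step 2: t = E_pack / P = 964.55 / 1574.5 = 0.6126 hr

0.6126 hr


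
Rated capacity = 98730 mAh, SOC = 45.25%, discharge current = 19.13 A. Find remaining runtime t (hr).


Convert: C_total = 98730 mAh = 98.73 Ah
Step 1: remaining = SOC/100 * C_total = 45.25/100 * 98.73 = 44.675 Ah
Step 2: t = remaining / I = 44.675 / 19.13 = 2.335 hr

2.335 hr


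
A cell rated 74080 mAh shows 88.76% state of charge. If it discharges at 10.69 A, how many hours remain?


Convert: C_total = 74080 mAh = 74.08 Ah
Step 1: remaining = SOC/100 * C_total = 88.76/100 * 74.08 = 65.753 Ah
Step 2: t = remaining / I = 65.753 / 10.69 = 6.151 hr

6.151 hr


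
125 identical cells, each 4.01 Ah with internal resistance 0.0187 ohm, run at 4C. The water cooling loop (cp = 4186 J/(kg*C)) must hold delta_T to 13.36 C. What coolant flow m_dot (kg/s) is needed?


Step 1: I = 4 * 4.01 = 16.04 A
Step 2: Q_cell = I^2 * R = 16.04^2 * 0.0187 = 4.8112 W
Step 3: Q_total = 125 * 4.8112 = 601.4 W
Step 4: m_dot = Q_total / (cp * dT) = 601.4 / (4186 * 13.36) = 0.01075 kg/s

0.01075 kg/s


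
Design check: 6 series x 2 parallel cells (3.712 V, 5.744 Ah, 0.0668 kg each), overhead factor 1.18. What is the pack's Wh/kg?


Step 1: V_pack = 6 * 3.712 = 22.272 V
Step 2: C_pack = 2 * 5.744 = 11.488 Ah
Step 3: E_pack = V_pack * C_pack = 22.272 * 11.488 = 255.86 Wh
Step 4: m_pack = 6 * 2 * 0.0668 * 1.18 = 0.94589 kg
Step 5: ED = E_pack / m_pack = 255.86 / 0.94589 = 270.5 Wh/kg

270.5 Wh/kg


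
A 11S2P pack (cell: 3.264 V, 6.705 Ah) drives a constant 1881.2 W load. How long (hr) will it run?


Step 1: E_pack = Ns * V_cell * Np * C_cell = 11 * 3.264 * 2 * 6.705 = 481.47 Wh
Step 2: t = E_pack / P = 481.47 / 1881.2 = 0.2559 hr

0.2559 hr


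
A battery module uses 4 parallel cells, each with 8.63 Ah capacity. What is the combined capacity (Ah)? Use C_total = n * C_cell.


C_total = 4 * 8.63 = 34.52 Ah

34.52 Ah


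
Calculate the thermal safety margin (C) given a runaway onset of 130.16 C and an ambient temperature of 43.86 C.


Safety margin = 130.16 C - 43.86 C = 86.3 C

86.3 C


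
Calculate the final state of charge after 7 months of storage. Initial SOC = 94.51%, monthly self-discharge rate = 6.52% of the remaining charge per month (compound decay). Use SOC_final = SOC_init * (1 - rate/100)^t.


decay = (1 - 6.52/100)^7 = 0.62378
SOC_final = 94.51 * 0.62378 = 58.95%

58.95%


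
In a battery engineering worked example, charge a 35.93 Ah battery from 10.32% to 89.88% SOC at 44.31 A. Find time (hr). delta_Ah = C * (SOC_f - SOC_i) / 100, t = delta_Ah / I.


delta_Ah = 35.93 * (89.88 - 10.32) / 100 = 28.586 Ah
t = delta_Ah / I = 28.586 / 44.31 = 0.6451 hr

0.6451 hr


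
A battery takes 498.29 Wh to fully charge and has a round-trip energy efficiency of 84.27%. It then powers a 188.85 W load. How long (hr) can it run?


Step 1: E_discharge = eta/100 * E_charge = 84.27/100 * 498.29 = 419.91 Wh
Step 2: t = E_discharge / P = 419.91 / 188.85 = 2.224 hr

2.224 hr


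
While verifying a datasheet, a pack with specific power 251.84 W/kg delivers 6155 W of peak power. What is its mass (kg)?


m = P / SP = 6155 / 251.84 = 24.44 kg

24.44 kg


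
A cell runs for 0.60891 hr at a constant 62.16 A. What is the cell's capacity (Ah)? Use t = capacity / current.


C = I * t = 62.16 * 0.60891 = 37.85 Ah

37.85 Ah


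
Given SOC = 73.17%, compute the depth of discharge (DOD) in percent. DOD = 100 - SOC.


DOD = 100 - SOC = 100 - 73.17 = 26.83%

26.83%


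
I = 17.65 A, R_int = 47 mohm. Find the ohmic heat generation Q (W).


Convert: R = 47 mohm = 0.047 ohm
I^2 = 311.52
Q = 311.52 * 0.047 = 14.64 W

14.64 W


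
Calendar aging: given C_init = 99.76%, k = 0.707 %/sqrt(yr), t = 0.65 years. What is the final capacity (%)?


Step 1: sqrt(0.65 yr) = 0.80623
Step 2: drop = 0.707 * 0.80623 = 0.57
Step 3: C_final = 99.76 - 0.57 = 99.19%

99.19%


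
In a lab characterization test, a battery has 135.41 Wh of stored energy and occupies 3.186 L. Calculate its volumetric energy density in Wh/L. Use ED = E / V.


Volumetric ED = 135.41 Wh / 3.186 L = 42.50 Wh/L

42.50 Wh/L


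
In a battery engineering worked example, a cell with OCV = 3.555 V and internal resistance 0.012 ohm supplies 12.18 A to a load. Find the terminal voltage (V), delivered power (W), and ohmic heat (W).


Step 1: V_terminal = OCV - I*R = 3.555 - 12.18 * 0.012 = 3.4088 V
Step 2: P_out = V_terminal * I = 3.4088 * 12.18 = 41.52 W
Step 3: Q = I^2 * R = 12.18^2 * 0.012 = 1.780 W

V=3.4088 V, P=41.52 W, Q=1.780 W


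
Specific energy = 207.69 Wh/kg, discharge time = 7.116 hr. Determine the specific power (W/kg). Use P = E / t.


Specific power = 207.69 Wh/kg / 7.116 hr = 29.19 W/kg

29.19 W/kg


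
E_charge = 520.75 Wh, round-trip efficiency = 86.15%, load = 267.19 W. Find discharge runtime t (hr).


Step 1: E_discharge = eta/100 * E_charge = 86.15/100 * 520.75 = 448.63 Wh
Step 2: t = E_discharge / P = 448.63 / 267.19 = 1.679 hr

1.679 hr


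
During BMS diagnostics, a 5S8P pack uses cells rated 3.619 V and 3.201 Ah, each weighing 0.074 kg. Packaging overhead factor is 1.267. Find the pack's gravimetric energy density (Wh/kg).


Step 1: V_pack = 5 * 3.619 = 18.095 V
Step 2: C_pack = 8 * 3.201 = 25.608 Ah
Step 3: E_pack = V_pack * C_pack = 18.095 * 25.608 = 463.38 Wh
Step 4: m_pack = 5 * 8 * 0.074 * 1.267 = 3.7503 kg
Step 5: ED = E_pack / m_pack = 463.38 / 3.7503 = 123.6 Wh/kg

123.6 Wh/kg


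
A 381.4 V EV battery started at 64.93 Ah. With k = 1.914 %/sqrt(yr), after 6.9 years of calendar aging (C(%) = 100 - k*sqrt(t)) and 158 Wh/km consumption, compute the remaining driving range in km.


Step 1: capacity retention = 100 - 1.914 * sqrt(6.9) = 100 - 1.914 * 2.6268 = 94.972%
Step 2: C_now = 64.93 * 94.972/100 = 61.665 Ah
Step 3: E_pack = V * C_now = 381.4 * 61.665 = 23519 Wh
Step 4: range = E_pack / consumption = 23519 / 158 = 148.9 km

148.9 km


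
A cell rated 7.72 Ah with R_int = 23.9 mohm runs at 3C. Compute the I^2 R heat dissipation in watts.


Convert: R = 23.9 mohm = 0.0239 ohm
Step 1: I = C_rate * capacity = 3 * 7.72 = 23.16 A
Step 2: Q = I^2 * R = 23.16^2 * 0.0239 = 536.39 * 0.0239 = 12.82 W

12.82 W


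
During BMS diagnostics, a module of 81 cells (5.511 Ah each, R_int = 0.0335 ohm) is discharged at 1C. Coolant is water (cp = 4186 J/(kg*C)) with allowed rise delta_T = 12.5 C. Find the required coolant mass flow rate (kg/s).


Step 1: I = 1 * 5.511 = 5.511 A
Step 2: Q_cell = I^2 * R = 5.511^2 * 0.0335 = 1.0174 W
Step 3: Q_total = 81 * 1.0174 = 82.409 W
Step 4: m_dot = Q_total / (cp * dT) = 82.409 / (4186 * 12.5) = 0.001575 kg/s

0.001575 kg/s


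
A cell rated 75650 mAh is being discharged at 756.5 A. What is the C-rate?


Convert: capacity = 75650 mAh = 75.65 Ah
C_rate = I / capacity = 756.5 / 75.65 = 10C

10C


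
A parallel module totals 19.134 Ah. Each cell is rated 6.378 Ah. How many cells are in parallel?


n = C_total / C_cell = 19.134 / 6.378 = 3

3


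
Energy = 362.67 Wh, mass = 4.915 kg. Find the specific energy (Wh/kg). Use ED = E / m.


ED = E / m = 362.67 / 4.915 = 73.79 Wh/kg

73.79 Wh/kg


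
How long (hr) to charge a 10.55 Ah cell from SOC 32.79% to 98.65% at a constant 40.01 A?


delta_Ah = 10.55 * (98.65 - 32.79) / 100 = 6.9482 Ah
t = delta_Ah / I = 6.9482 / 40.01 = 0.1737 hr

0.1737 hr


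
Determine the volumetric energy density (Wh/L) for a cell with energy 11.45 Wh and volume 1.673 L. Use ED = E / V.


ED = E / V = 11.45 / 1.673 = 6.844 Wh/L

6.844 Wh/L


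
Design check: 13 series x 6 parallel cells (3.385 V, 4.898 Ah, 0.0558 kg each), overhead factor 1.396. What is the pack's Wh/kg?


Step 1: V_pack = 13 * 3.385 = 44.005 V
Step 2: C_pack = 6 * 4.898 = 29.388 Ah
Step 3: E_pack = V_pack * C_pack = 44.005 * 29.388 = 1293.2 Wh
Step 4: m_pack = 13 * 6 * 0.0558 * 1.396 = 6.076 kg
Step 5: ED = E_pack / m_pack = 1293.2 / 6.076 = 212.8 Wh/kg

212.8 Wh/kg


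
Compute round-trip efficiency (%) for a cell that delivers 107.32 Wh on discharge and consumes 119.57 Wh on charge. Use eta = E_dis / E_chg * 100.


Round-trip efficiency = 107.32/119.57 * 100% = 89.75%

89.75%


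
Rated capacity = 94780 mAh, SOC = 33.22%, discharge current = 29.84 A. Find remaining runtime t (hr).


Convert: C_total = 94780 mAh = 94.78 Ah
Step 1: remaining = SOC/100 * C_total = 33.22/100 * 94.78 = 31.486 Ah
Step 2: t = remaining / I = 31.486 / 29.84 = 1.055 hr

1.055 hr


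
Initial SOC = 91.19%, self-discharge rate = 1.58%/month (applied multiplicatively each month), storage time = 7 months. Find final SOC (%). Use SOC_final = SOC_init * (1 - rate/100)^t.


Monthly retention factor = 1 - 1.58/100 = 0.9842
Over 7 months: factor^7 = 0.89451
SOC_final = 91.19 * 0.89451 = 81.57%

81.57%


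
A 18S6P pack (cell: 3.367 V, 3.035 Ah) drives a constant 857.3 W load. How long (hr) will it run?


Step 1: E_pack = Ns * V_cell * Np * C_cell = 18 * 3.367 * 6 * 3.035 = 1103.6 Wh
Step 2: t = E_pack / P = 1103.6 / 857.3 = 1.287 hr

1.287 hr


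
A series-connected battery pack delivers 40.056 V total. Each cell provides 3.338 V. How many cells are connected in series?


n = V_pack / V_cell = 40.056 / 3.338 = 12

12


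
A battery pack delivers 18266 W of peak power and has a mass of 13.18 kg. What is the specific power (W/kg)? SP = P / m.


Specific power = 18266 W / 13.18 kg = 1386 W/kg

1386 W/kg


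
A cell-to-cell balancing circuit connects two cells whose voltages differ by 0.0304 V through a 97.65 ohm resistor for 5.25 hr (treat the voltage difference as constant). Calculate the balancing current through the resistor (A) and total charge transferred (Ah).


First, Ohm's law: I_bal = 0.0304 V / 97.65 ohm = 3.1132e-04 A
Then Q = I * t = 3.1132e-04 A * 5.25 hr = 0.001634 Ah

I=3.1132e-04 A, Q=0.001634 Ah


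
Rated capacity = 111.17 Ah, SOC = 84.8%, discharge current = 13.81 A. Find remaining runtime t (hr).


Step 1: remaining = SOC/100 * C_total = 84.8/100 * 111.17 = 94.272 Ah
Step 2: t = remaining / I = 94.272 / 13.81 = 6.826 hr

6.826 hr


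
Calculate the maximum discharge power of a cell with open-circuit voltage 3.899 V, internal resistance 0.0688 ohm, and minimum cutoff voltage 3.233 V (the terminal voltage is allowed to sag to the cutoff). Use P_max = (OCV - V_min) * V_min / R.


P_max = (OCV - V_min) * V_min / R = (3.899 - 3.233) * 3.233 / 0.0688 = 0.666 * 3.233 / 0.0688 = 31.30 W

31.30 W


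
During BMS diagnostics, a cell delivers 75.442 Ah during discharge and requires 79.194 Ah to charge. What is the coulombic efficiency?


Coulombic efficiency = 75.442/79.194 * 100% = 95.26%

95.26%


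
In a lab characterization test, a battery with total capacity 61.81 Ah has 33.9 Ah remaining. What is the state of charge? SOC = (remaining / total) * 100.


SOC% = 33.9 / 61.81 * 100 = 54.85%

54.85%


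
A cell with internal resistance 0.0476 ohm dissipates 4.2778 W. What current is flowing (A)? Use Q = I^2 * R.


I = sqrt(Q / R) = sqrt(4.2778 / 0.0476) = sqrt(89.87) = 9.480 A

9.480 A


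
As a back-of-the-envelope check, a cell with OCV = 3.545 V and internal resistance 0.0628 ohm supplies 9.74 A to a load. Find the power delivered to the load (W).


Step 1: V_terminal = OCV - I*R = 3.545 - 9.74 * 0.0628 = 2.9333 V
Step 2: P_out = V_terminal * I = 2.9333 * 9.74 = 28.57 W

28.57 W


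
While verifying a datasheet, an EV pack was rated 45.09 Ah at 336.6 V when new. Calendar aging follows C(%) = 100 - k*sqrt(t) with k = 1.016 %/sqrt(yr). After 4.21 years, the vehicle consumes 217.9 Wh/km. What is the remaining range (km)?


Step 1: capacity retention = 100 - 1.016 * sqrt(4.21) = 100 - 1.016 * 2.0518 = 97.915%
Step 2: C_now = 45.09 * 97.915/100 = 44.15 Ah
Step 3: E_pack = V * C_now = 336.6 * 44.15 = 14861 Wh
Step 4: range = E_pack / consumption = 14861 / 217.9 = 68.20 km

68.20 km


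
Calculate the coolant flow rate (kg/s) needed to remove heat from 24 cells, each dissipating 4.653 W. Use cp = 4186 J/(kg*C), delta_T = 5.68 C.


Q_total = 24 * 4.653 = 111.67 W
m_dot = Q_total / (cp * dT) = 111.67 / (4186 * 5.68) = 0.004697 kg/s

0.004697 kg/s


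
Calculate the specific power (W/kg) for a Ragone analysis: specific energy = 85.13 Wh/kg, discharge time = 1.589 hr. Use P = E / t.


Specific power = 85.13 Wh/kg / 1.589 hr = 53.57 W/kg

53.57 W/kg


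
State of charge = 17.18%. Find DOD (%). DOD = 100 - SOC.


DOD = 100 - SOC = 100 - 17.18 = 82.82%

82.82%


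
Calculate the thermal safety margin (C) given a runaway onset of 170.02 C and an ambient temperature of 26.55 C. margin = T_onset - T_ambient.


Safety margin = 170.02 C - 26.55 C = 143.47 C

143.47 C


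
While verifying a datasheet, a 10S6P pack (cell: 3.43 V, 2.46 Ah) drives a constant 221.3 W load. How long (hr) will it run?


Step 1: E_pack = Ns * V_cell * Np * C_cell = 10 * 3.43 * 6 * 2.46 = 506.27 Wh
Step 2: t = E_pack / P = 506.27 / 221.3 = 2.288 hr

2.288 hr


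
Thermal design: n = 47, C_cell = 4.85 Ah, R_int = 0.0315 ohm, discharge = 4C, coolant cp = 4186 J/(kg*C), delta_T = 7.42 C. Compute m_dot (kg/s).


Step 1: I = 4 * 4.85 = 19.4 A
Step 2: Q_cell = I^2 * R = 19.4^2 * 0.0315 = 11.855 W
Step 3: Q_total = 47 * 11.855 = 557.19 W
Step 4: m_dot = Q_total / (cp * dT) = 557.19 / (4186 * 7.42) = 0.01794 kg/s

0.01794 kg/s


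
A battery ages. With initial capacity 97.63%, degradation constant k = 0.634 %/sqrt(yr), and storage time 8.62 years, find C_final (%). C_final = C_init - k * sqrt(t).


sqrt(t) = sqrt(8.62) = 2.936
C_final = 97.63 - 0.634 * 2.936 = 95.77%

95.77%


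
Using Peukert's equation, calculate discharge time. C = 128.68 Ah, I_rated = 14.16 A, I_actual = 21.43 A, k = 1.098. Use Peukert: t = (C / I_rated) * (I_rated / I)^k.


Step 1: t_rated = C / I_rated = 128.68 / 14.16 = 9.0876 hr
Step 2: ratio = 14.16 / 21.43 = 0.66076
Step 3: ratio^k = 0.66076^1.098 = 0.63447
Step 4: t = t_rated * ratio^k = 9.0876 * 0.63447 = 5.766 hr

5.766 hr


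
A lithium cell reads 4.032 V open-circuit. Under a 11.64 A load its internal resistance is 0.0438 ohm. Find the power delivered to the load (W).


Step 1: V_terminal = OCV - I*R = 4.032 - 11.64 * 0.0438 = 3.5222 V
Step 2: P_out = V_terminal * I = 3.5222 * 11.64 = 41.00 W

41.00 W


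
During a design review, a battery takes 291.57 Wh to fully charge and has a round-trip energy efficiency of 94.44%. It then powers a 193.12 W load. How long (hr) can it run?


Step 1: E_discharge = eta/100 * E_charge = 94.44/100 * 291.57 = 275.36 Wh
Step 2: t = E_discharge / P = 275.36 / 193.12 = 1.426 hr

1.426 hr


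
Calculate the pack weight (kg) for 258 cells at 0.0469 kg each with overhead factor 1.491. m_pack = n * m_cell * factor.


Cell mass sum = 258 * 0.0469 = 12.1 kg
With overhead 1.491: m_pack = 12.1 * 1.491 = 18.04 kg

18.04 kg


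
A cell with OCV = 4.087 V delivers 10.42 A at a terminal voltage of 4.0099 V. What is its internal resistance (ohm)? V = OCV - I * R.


R = (OCV - V) / I = (4.087 - 4.0099) / 10.42 = 0.007399 ohm

0.007399 ohm


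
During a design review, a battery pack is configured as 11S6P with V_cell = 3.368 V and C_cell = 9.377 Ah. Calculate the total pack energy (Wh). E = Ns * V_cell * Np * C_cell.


E = Ns * Vcell * Np * Ccell = 11 * 3.368 * 6 * 9.377 = 2084 Wh

2084 Wh


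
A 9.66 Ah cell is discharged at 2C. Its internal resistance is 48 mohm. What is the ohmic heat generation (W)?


Convert: R = 48 mohm = 0.048 ohm
Step 1: I = C_rate * capacity = 2 * 9.66 = 19.32 A
Step 2: Q = I^2 * R = 19.32^2 * 0.048 = 373.26 * 0.048 = 17.92 W

17.92 W


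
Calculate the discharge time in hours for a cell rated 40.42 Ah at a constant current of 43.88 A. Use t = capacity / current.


t = capacity / current = 40.42 / 43.88 = 0.9211 hr

0.9211 hr


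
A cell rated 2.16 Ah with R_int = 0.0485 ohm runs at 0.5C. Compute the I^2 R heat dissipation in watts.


Step 1: I = C_rate * capacity = 0.5 * 2.16 = 1.08 A
Step 2: Q = I^2 * R = 1.08^2 * 0.0485 = 1.1664 * 0.0485 = 0.05657 W

0.05657 W


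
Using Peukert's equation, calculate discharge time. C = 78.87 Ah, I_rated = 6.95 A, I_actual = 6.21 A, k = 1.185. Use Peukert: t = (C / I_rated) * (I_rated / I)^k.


Step 1: t_rated = C / I_rated = 78.87 / 6.95 = 11.348 hr
Step 2: ratio = 6.95 / 6.21 = 1.1192
Step 3: ratio^k = 1.1192^1.185 = 1.1428
Step 4: t = t_rated * ratio^k = 11.348 * 1.1428 = 12.97 hr

12.97 hr


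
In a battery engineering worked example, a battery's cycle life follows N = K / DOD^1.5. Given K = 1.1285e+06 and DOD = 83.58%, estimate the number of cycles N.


DOD^1.5 = 764.11
N = K / DOD^1.5 = 1.1285e+06 / 764.11 = 1477

1477 cycles


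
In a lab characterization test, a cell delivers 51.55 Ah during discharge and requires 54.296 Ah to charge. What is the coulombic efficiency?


Coulombic efficiency = 51.55/54.296 * 100% = 94.94%

94.94%


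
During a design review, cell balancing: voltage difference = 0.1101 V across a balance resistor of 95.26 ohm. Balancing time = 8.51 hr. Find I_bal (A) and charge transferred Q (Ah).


First, Ohm's law: I_bal = 0.1101 V / 95.26 ohm = 0.0011558 A
Then Q = I * t = 0.0011558 A * 8.51 hr = 0.009836 Ah

I=0.0011558 A, Q=0.009836 Ah


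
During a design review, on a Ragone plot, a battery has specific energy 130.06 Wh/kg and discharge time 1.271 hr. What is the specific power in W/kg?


P_specific = E / t = 130.06 / 1.271 = 102.3 W/kg

102.3 W/kg


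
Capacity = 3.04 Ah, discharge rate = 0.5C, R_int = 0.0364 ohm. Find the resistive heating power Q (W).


Step 1: I = C_rate * capacity = 0.5 * 3.04 = 1.52 A
Step 2: Q = I^2 * R = 1.52^2 * 0.0364 = 2.3104 * 0.0364 = 0.08410 W

0.08410 W


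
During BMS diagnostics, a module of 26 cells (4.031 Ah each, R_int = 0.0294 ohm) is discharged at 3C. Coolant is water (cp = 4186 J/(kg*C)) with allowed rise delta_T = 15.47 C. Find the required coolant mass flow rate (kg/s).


Step 1: I = 3 * 4.031 = 12.093 A
Step 2: Q_cell = I^2 * R = 12.093^2 * 0.0294 = 4.2995 W
Step 3: Q_total = 26 * 4.2995 = 111.79 W
Step 4: m_dot = Q_total / (cp * dT) = 111.79 / (4186 * 15.47) = 0.001726 kg/s

0.001726 kg/s


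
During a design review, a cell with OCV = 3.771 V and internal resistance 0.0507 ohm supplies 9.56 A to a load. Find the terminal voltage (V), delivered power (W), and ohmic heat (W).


Step 1: V_terminal = OCV - I*R = 3.771 - 9.56 * 0.0507 = 3.2863 V
Step 2: P_out = V_terminal * I = 3.2863 * 9.56 = 31.42 W
Step 3: Q = I^2 * R = 9.56^2 * 0.0507 = 4.634 W

V=3.2863 V, P=31.42 W, Q=4.634 W


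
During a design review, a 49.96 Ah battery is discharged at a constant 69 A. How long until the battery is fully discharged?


Runtime = 49.96 Ah / 69 A = 0.7241 hr

0.7241 hr


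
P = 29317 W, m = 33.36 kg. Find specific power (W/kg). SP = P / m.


SP = P / m = 29317 / 33.36 = 878.8 W/kg

878.8 W/kg


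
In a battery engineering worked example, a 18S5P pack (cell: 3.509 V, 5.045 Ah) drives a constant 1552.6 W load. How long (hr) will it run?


Step 1: E_pack = Ns * V_cell * Np * C_cell = 18 * 3.509 * 5 * 5.045 = 1593.3 Wh
Step 2: t = E_pack / P = 1593.3 / 1552.6 = 1.026 hr

1.026 hr


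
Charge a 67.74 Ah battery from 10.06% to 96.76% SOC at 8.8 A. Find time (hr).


Step 1: dSOC = 96.76% - 10.06% = 86.7%
Step 2: delta_Ah = 67.74 * 86.7 / 100 = 58.731 Ah
Step 3: t = 58.731 / 8.8 = 6.674 hr

6.674 hr


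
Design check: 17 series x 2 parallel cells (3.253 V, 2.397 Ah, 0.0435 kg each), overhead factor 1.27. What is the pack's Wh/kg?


Step 1: V_pack = 17 * 3.253 = 55.301 V
Step 2: C_pack = 2 * 2.397 = 4.794 Ah
Step 3: E_pack = V_pack * C_pack = 55.301 * 4.794 = 265.11 Wh
Step 4: m_pack = 17 * 2 * 0.0435 * 1.27 = 1.8783 kg
Step 5: ED = E_pack / m_pack = 265.11 / 1.8783 = 141.1 Wh/kg

141.1 Wh/kg


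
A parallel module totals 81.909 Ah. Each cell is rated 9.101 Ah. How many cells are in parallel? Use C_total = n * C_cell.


n = C_total / C_cell = 81.909 / 9.101 = 9

9


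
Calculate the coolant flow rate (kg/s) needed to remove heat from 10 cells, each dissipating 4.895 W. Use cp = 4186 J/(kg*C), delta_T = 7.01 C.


Q_total = 10 * 4.895 = 48.95 W
m_dot = Q_total / (cp * dT) = 48.95 / (4186 * 7.01) = 0.001668 kg/s

0.001668 kg/s


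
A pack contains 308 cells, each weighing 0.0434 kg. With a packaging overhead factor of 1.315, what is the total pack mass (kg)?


m_pack = n * m_cell * overhead = 308 * 0.0434 * 1.315 = 17.58 kg

17.58 kg


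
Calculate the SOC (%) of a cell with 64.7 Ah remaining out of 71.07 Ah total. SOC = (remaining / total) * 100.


SOC% = 64.7 / 71.07 * 100 = 91.04%

91.04%


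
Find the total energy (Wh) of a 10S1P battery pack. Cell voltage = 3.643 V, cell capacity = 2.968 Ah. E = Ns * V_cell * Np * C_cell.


V_pack = 10 * 3.643 = 36.43 V
C_pack = 1 * 2.968 = 2.968 Ah
E = V_pack * C_pack = 36.43 * 2.968 = 108.1 Wh

108.1 Wh


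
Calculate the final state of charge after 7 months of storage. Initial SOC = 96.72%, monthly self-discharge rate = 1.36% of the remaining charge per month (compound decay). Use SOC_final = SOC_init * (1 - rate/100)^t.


decay = (1 - 1.36/100)^7 = 0.9086
SOC_final = 96.72 * 0.9086 = 87.88%

87.88%


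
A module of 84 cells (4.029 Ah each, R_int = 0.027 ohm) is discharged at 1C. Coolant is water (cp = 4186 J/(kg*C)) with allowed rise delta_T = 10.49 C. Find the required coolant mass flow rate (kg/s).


Step 1: I = 1 * 4.029 = 4.029 A
Step 2: Q_cell = I^2 * R = 4.029^2 * 0.027 = 0.43829 W
Step 3: Q_total = 84 * 0.43829 = 36.816 W
Step 4: m_dot = Q_total / (cp * dT) = 36.816 / (4186 * 10.49) = 8.384e-04 kg/s

8.384e-04 kg/s


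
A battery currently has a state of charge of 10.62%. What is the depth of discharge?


DOD = 100 - SOC = 100 - 10.62 = 89.38%

89.38%


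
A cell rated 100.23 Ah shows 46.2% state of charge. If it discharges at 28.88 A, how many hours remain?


Step 1: remaining = SOC/100 * C_total = 46.2/100 * 100.23 = 46.306 Ah
Step 2: t = remaining / I = 46.306 / 28.88 = 1.603 hr

1.603 hr


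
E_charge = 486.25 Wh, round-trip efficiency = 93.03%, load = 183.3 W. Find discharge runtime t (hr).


Step 1: E_discharge = eta/100 * E_charge = 93.03/100 * 486.25 = 452.36 Wh
Step 2: t = E_discharge / P = 452.36 / 183.3 = 2.468 hr

2.468 hr


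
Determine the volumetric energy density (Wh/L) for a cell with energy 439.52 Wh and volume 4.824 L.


ED = E / V = 439.52 / 4.824 = 91.11 Wh/L

91.11 Wh/L


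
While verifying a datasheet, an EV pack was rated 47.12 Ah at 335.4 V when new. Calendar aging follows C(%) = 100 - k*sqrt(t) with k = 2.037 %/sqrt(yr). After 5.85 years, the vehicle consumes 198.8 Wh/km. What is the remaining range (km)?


Step 1: capacity retention = 100 - 2.037 * sqrt(5.85) = 100 - 2.037 * 2.4187 = 95.073%
Step 2: C_now = 47.12 * 95.073/100 = 44.798 Ah
Step 3: E_pack = V * C_now = 335.4 * 44.798 = 15025 Wh
Step 4: range = E_pack / consumption = 15025 / 198.8 = 75.58 km

75.58 km


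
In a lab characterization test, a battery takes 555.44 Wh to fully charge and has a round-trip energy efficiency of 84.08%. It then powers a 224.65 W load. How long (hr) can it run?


Step 1: E_discharge = eta/100 * E_charge = 84.08/100 * 555.44 = 467.01 Wh
Step 2: t = E_discharge / P = 467.01 / 224.65 = 2.079 hr

2.079 hr


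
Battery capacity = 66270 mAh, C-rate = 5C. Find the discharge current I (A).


Convert: capacity = 66270 mAh = 66.27 Ah
I = C_rate * capacity = 5 * 66.27 = 331.35 A

331.35 A


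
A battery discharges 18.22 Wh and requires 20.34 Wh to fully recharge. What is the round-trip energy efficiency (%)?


eta_e = E_dis / E_chg * 100 = 18.22 / 20.34 * 100 = 89.58%

89.58%


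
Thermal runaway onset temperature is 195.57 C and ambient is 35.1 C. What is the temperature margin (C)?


margin = T_onset - T_ambient = 195.57 - 35.1 = 160.47 C

160.47 C


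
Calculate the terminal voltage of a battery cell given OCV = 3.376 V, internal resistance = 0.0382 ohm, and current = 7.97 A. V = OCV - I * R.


V = OCV - I*R = 3.376 - 7.97 * 0.0382 = 3.072 V

3.072 V


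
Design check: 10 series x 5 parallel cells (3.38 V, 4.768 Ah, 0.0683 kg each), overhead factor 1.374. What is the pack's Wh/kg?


Step 1: V_pack = 10 * 3.38 = 33.8 V
Step 2: C_pack = 5 * 4.768 = 23.84 Ah
Step 3: E_pack = V_pack * C_pack = 33.8 * 23.84 = 805.79 Wh
Step 4: m_pack = 10 * 5 * 0.0683 * 1.374 = 4.6922 kg
Step 5: ED = E_pack / m_pack = 805.79 / 4.6922 = 171.7 Wh/kg

171.7 Wh/kg


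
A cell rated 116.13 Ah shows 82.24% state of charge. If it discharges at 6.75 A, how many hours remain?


Step 1: remaining = SOC/100 * C_total = 82.24/100 * 116.13 = 95.505 Ah
Step 2: t = remaining / I = 95.505 / 6.75 = 14.15 hr

14.15 hr


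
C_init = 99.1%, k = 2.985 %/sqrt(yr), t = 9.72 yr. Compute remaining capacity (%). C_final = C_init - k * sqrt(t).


Step 1: sqrt(9.72 yr) = 3.1177
Step 2: drop = 2.985 * 3.1177 = 9.3063
Step 3: C_final = 99.1 - 9.3063 = 89.79%

89.79%


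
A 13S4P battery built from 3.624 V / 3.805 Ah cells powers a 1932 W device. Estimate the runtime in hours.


Step 1: E_pack = Ns * V_cell * Np * C_cell = 13 * 3.624 * 4 * 3.805 = 717.04 Wh
Step 2: t = E_pack / P = 717.04 / 1932 = 0.3711 hr

0.3711 hr


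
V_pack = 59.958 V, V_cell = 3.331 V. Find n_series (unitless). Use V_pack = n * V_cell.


Rearranging: n = V_pack / V_cell = 59.958 / 3.331 = 18 cells

18


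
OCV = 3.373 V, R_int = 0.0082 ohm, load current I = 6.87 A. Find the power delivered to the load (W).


Step 1: V_terminal = OCV - I*R = 3.373 - 6.87 * 0.0082 = 3.3167 V
Step 2: P_out = V_terminal * I = 3.3167 * 6.87 = 22.79 W

22.79 W


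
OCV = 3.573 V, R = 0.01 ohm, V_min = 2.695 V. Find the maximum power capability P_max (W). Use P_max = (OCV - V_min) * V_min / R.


dV = OCV - V_min = 0.878 V (so I_max = dV / R)
P_max = dV * V_min / R = 0.878 * 2.695 / 0.01 = 236.6 W

236.6 W


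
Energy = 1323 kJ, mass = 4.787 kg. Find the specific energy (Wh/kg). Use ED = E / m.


Convert: E = 1323 kJ = 367.5 Wh
ED = E / m = 367.5 / 4.787 = 76.77 Wh/kg

76.77 Wh/kg


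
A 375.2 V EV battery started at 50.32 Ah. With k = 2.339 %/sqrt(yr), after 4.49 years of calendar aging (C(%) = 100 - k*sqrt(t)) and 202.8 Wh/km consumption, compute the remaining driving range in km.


Step 1: capacity retention = 100 - 2.339 * sqrt(4.49) = 100 - 2.339 * 2.119 = 95.044%
Step 2: C_now = 50.32 * 95.044/100 = 47.826 Ah
Step 3: E_pack = V * C_now = 375.2 * 47.826 = 17944 Wh
Step 4: range = E_pack / consumption = 17944 / 202.8 = 88.48 km

88.48 km


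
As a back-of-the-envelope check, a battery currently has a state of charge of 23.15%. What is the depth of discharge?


Complement of SOC: DOD = 100% - 23.15% = 76.85%

76.85%


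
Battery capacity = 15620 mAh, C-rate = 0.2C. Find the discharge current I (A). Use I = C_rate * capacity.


Convert: capacity = 15620 mAh = 15.62 Ah
I = C_rate * capacity = 0.2 * 15.62 = 3.124 A

3.124 A


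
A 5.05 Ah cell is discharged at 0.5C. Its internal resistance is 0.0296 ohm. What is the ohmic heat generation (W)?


Step 1: I = C_rate * capacity = 0.5 * 5.05 = 2.525 A
Step 2: Q = I^2 * R = 2.525^2 * 0.0296 = 6.3756 * 0.0296 = 0.1887 W

0.1887 W


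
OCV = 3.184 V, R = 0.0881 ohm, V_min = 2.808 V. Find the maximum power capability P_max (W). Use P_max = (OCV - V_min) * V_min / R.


dV = OCV - V_min = 0.376 V (so I_max = dV / R)
P_max = dV * V_min / R = 0.376 * 2.808 / 0.0881 = 11.98 W

11.98 W


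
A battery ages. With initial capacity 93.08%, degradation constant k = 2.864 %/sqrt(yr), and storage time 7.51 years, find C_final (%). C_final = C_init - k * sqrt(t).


Step 1: sqrt(7.51 yr) = 2.7404
Step 2: drop = 2.864 * 2.7404 = 7.8485
Step 3: C_final = 93.08 - 7.8485 = 85.23%

85.23%


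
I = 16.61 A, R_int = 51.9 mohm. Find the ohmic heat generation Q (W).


Convert: R = 51.9 mohm = 0.0519 ohm
Q = I^2 * R = 16.61^2 * 0.0519 = 14.32 W

14.32 W


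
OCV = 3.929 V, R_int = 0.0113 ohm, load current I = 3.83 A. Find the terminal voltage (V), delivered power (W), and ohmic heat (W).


Step 1: V_terminal = OCV - I*R = 3.929 - 3.83 * 0.0113 = 3.8857 V
Step 2: P_out = V_terminal * I = 3.8857 * 3.83 = 14.88 W
Step 3: Q = I^2 * R = 3.83^2 * 0.0113 = 0.1658 W

V=3.8857 V, P=14.88 W, Q=0.1658 W


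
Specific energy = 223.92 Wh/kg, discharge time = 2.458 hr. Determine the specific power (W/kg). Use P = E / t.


P_specific = E / t = 223.92 / 2.458 = 91.10 W/kg

91.10 W/kg


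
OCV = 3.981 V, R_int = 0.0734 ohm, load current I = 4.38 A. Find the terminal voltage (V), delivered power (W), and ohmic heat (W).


Step 1: V_terminal = OCV - I*R = 3.981 - 4.38 * 0.0734 = 3.6595 V
Step 2: P_out = V_terminal * I = 3.6595 * 4.38 = 16.03 W
Step 3: Q = I^2 * R = 4.38^2 * 0.0734 = 1.408 W

V=3.6595 V, P=16.03 W, Q=1.408 W


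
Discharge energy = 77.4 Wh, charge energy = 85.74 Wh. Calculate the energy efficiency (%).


eta_e = E_dis / E_chg * 100 = 77.4 / 85.74 * 100 = 90.27%

90.27%


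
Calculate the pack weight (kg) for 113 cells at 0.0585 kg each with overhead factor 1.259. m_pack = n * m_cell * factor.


m_pack = n * m_cell * overhead = 113 * 0.0585 * 1.259 = 8.323 kg

8.323 kg


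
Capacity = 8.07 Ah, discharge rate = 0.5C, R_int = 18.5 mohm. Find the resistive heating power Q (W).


Convert: R = 18.5 mohm = 0.0185 ohm
Step 1: I = C_rate * capacity = 0.5 * 8.07 = 4.035 A
Step 2: Q = I^2 * R = 4.035^2 * 0.0185 = 16.281 * 0.0185 = 0.3012 W

0.3012 W


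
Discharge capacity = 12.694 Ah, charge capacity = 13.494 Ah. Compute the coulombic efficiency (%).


Coulombic efficiency = 12.694/13.494 * 100% = 94.07%

94.07%


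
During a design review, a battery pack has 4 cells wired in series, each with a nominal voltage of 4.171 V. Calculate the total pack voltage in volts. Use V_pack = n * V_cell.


V_pack = n * V_cell = 4 * 4.171 = 16.684 V

16.684 V


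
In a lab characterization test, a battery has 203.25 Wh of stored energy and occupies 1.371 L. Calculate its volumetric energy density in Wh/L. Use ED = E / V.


Volumetric ED = 203.25 Wh / 1.371 L = 148.2 Wh/L

148.2 Wh/L


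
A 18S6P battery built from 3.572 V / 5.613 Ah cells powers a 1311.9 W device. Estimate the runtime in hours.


Step 1: E_pack = Ns * V_cell * Np * C_cell = 18 * 3.572 * 6 * 5.613 = 2165.4 Wh
Step 2: t = E_pack / P = 2165.4 / 1311.9 = 1.651 hr

1.651 hr


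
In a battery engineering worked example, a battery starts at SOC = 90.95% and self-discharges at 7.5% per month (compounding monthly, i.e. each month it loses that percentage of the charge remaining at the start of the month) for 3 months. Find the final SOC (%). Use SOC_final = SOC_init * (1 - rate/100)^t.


Monthly retention factor = 1 - 7.5/100 = 0.925
Over 3 months: factor^3 = 0.79145
SOC_final = 90.95 * 0.79145 = 71.98%

71.98%


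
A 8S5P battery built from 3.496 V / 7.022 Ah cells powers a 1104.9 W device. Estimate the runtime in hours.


Step 1: E_pack = Ns * V_cell * Np * C_cell = 8 * 3.496 * 5 * 7.022 = 981.96 Wh
Step 2: t = E_pack / P = 981.96 / 1104.9 = 0.8887 hr

0.8887 hr


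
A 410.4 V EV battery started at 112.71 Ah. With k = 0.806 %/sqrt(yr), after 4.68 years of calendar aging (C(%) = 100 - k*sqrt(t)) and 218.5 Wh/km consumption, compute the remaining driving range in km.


Step 1: capacity retention = 100 - 0.806 * sqrt(4.68) = 100 - 0.806 * 2.1633 = 98.256%
Step 2: C_now = 112.71 * 98.256/100 = 110.74 Ah
Step 3: E_pack = V * C_now = 410.4 * 110.74 = 45448 Wh
Step 4: range = E_pack / consumption = 45448 / 218.5 = 208.0 km

208.0 km


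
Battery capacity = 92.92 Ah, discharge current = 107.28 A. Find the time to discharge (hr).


Runtime = 92.92 Ah / 107.28 A = 0.8661 hr

0.8661 hr
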